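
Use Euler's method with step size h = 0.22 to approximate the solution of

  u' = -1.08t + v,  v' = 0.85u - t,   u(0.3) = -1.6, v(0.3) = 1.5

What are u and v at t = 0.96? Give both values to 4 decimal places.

Euler on (u,v): u_{n+1} = u_n + h·u', v_{n+1} = v_n + h·v'.
0.300000: (-1.600000, 1.500000); f=(1.176000, -1.660000) → (-1.341280, 1.134800)
0.520000: (-1.341280, 1.134800); f=(0.573200, -1.660088) → (-1.215176, 0.769581)
0.740000: (-1.215176, 0.769581); f=(-0.029619, -1.772900) → (-1.221692, 0.379543)
(u(0.96), v(0.96)) ≈ (-1.2217, 0.3795)

-1.2217, 0.3795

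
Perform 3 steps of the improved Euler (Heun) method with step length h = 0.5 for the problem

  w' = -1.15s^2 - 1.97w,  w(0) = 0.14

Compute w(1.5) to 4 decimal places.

Heun: k1 = f(s_n, w_n); k2 = f(s_n + h, w_n + h·k1); w_{n+1} = w_n + (h/2)·(k1 + k2).
s=0.000000, w=0.140000:
  k1 = f(0.000000, 0.140000) = -0.275800
  k2 = f(0.500000, 0.002100) = -0.291637
  w ← 0.140000 + (0.5/2)·(-0.275800 + (-0.291637)) = -0.001859
s=0.500000, w=-0.001859:
  k1 = f(0.500000, -0.001859) = -0.283837
  k2 = f(1.000000, -0.143778) = -0.866758
  w ← -0.001859 + (0.5/2)·(-0.283837 + (-0.866758)) = -0.289508
s=1.000000, w=-0.289508:
  k1 = f(1.000000, -0.289508) = -0.579669
  k2 = f(1.500000, -0.579343) = -1.446195
  w ← -0.289508 + (0.5/2)·(-0.579669 + (-1.446195)) = -0.795974
w(1.5) ≈ -0.7960

-0.7960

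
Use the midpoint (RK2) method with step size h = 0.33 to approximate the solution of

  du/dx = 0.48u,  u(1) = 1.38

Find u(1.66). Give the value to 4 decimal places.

1.8921

Midpoint: k1 = f(x_n, u_n); k2 = f(x_n + h/2, u_n + (h/2)·k1); u_{n+1} = u_n + h·k2.
x=1.000000, u=1.380000:
  k1 = f(1.000000, 1.380000) = 0.662400
  k2 = f(1.165000, 1.489296) = 0.714862
  u ← 1.380000 + 0.33·0.714862 = 1.615904
x=1.330000, u=1.615904:
  k1 = f(1.330000, 1.615904) = 0.775634
  k2 = f(1.495000, 1.743884) = 0.837064
  u ← 1.615904 + 0.33·0.837064 = 1.892136
u(1.66) ≈ 1.8921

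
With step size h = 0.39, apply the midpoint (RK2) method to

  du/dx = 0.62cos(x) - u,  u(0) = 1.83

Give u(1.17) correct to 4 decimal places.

Midpoint: k1 = f(x_n, u_n); k2 = f(x_n + h/2, u_n + (h/2)·k1); u_{n+1} = u_n + h·k2.
x=0.000000, u=1.830000:
  k1 = f(0.000000, 1.830000) = -1.210000
  k2 = f(0.195000, 1.594050) = -0.985800
  u ← 1.830000 + 0.39·(-0.985800) = 1.445538
x=0.390000, u=1.445538:
  k1 = f(0.390000, 1.445538) = -0.872094
  k2 = f(0.585000, 1.275479) = -0.758578
  u ← 1.445538 + 0.39·(-0.758578) = 1.149692
x=0.780000, u=1.149692:
  k1 = f(0.780000, 1.149692) = -0.708926
  k2 = f(0.975000, 1.011452) = -0.663528
  u ← 1.149692 + 0.39·(-0.663528) = 0.890917
u(1.17) ≈ 0.8909

0.8909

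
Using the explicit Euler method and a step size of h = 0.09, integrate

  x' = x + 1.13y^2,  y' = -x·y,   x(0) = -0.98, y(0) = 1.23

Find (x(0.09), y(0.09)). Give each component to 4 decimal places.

-0.9143, 1.3385

Euler on (x,y): x_{n+1} = x_n + h·x', y_{n+1} = y_n + h·y'.
0.000000: (-0.980000, 1.230000); f=(0.729577, 1.205400) → (-0.914338, 1.338486)
(x(0.09), y(0.09)) ≈ (-0.9143, 1.3385)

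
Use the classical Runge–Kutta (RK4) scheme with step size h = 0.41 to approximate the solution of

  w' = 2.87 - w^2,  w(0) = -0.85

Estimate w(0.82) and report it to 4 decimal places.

RK4: k1 = f(t_n, w_n); k2 = f(t_n + h/2, w_n + (h/2)·k1); k3 = f(t_n + h/2, w_n + (h/2)·k2); k4 = f(t_n + h, w_n + h·k3); w_{n+1} = w_n + (h/6)·(k1 + 2k2 + 2k3 + k4).
t=0.000000, w=-0.850000:
  k1 = f(0.000000, -0.850000) = 2.147500
  k2 = f(0.205000, -0.409763) = 2.702095
  k3 = f(0.205000, -0.296071) = 2.782342
  k4 = f(0.410000, 0.290760) = 2.785458
  w ← -0.850000 + (0.41/6)·(k1 + 2k2 + 2k3 + k4) = 0.236625
t=0.410000, w=0.236625:
  k1 = f(0.410000, 0.236625) = 2.814009
  k2 = f(0.615000, 0.813497) = 2.208223
  k3 = f(0.615000, 0.689311) = 2.394851
  k4 = f(0.820000, 1.218514) = 1.385224
  w ← 0.236625 + (0.41/6)·(k1 + 2k2 + 2k3 + k4) = 1.152659
w(0.82) ≈ 1.1527

1.1527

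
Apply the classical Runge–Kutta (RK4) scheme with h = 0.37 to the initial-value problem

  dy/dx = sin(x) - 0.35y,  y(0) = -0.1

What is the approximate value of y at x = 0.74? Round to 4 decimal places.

0.1628

RK4: k1 = f(x_n, y_n); k2 = f(x_n + h/2, y_n + (h/2)·k1); k3 = f(x_n + h/2, y_n + (h/2)·k2); k4 = f(x_n + h, y_n + h·k3); y_{n+1} = y_n + (h/6)·(k1 + 2k2 + 2k3 + k4).
x=0.000000, y=-0.100000:
  k1 = f(0.000000, -0.100000) = 0.035000
  k2 = f(0.185000, -0.093525) = 0.216680
  k3 = f(0.185000, -0.059914) = 0.204916
  k4 = f(0.370000, -0.024181) = 0.370079
  y ← -0.100000 + (0.37/6)·(k1 + 2k2 + 2k3 + k4) = -0.023023
x=0.370000, y=-0.023023:
  k1 = f(0.370000, -0.023023) = 0.369674
  k2 = f(0.555000, 0.045366) = 0.511065
  k3 = f(0.555000, 0.071524) = 0.501910
  k4 = f(0.740000, 0.162683) = 0.617349
  y ← -0.023023 + (0.37/6)·(k1 + 2k2 + 2k3 + k4) = 0.162777
y(0.74) ≈ 0.1628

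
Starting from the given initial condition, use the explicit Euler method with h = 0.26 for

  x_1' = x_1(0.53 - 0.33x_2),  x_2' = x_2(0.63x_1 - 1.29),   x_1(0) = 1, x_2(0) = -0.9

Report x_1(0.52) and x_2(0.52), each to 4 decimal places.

Euler on (x_1,x_2): x_1_{n+1} = x_1_n + h·x_1', x_2_{n+1} = x_2_n + h·x_2'.
0.000000: (1.000000, -0.900000); f=(0.827000, 0.594000) → (1.215020, -0.745560)
0.260000: (1.215020, -0.745560); f=(0.942898, 0.391074) → (1.460173, -0.643881)
(x_1(0.52), x_2(0.52)) ≈ (1.4602, -0.6439)

1.4602, -0.6439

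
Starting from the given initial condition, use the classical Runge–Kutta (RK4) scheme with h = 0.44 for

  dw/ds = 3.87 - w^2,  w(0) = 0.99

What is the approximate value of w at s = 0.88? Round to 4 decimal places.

RK4: k1 = f(s_n, w_n); k2 = f(s_n + h/2, w_n + (h/2)·k1); k3 = f(s_n + h/2, w_n + (h/2)·k2); k4 = f(s_n + h, w_n + h·k3); w_{n+1} = w_n + (h/6)·(k1 + 2k2 + 2k3 + k4).
s=0.000000, w=0.990000:
  k1 = f(0.000000, 0.990000) = 2.889900
  k2 = f(0.220000, 1.625778) = 1.226846
  k3 = f(0.220000, 1.259906) = 2.282637
  k4 = f(0.440000, 1.994360) = -0.107472
  w ← 0.990000 + (0.44/6)·(k1 + 2k2 + 2k3 + k4) = 1.708769
s=0.440000, w=1.708769:
  k1 = f(0.440000, 1.708769) = 0.950109
  k2 = f(0.660000, 1.917793) = 0.192071
  k3 = f(0.660000, 1.751024) = 0.803914
  k4 = f(0.880000, 2.062491) = -0.383868
  w ← 1.708769 + (0.44/6)·(k1 + 2k2 + 2k3 + k4) = 1.896371
w(0.88) ≈ 1.8964

1.8964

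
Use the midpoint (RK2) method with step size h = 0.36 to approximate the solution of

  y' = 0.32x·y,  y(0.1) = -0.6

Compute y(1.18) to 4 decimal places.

-0.7467

Midpoint: k1 = f(x_n, y_n); k2 = f(x_n + h/2, y_n + (h/2)·k1); y_{n+1} = y_n + h·k2.
x=0.100000, y=-0.600000:
  k1 = f(0.100000, -0.600000) = -0.019200
  k2 = f(0.280000, -0.603456) = -0.054070
  y ← -0.600000 + 0.36·(-0.054070) = -0.619465
x=0.460000, y=-0.619465:
  k1 = f(0.460000, -0.619465) = -0.091185
  k2 = f(0.640000, -0.635878) = -0.130228
  y ← -0.619465 + 0.36·(-0.130228) = -0.666347
x=0.820000, y=-0.666347:
  k1 = f(0.820000, -0.666347) = -0.174849
  k2 = f(1.000000, -0.697820) = -0.223302
  y ← -0.666347 + 0.36·(-0.223302) = -0.746736
y(1.18) ≈ -0.7467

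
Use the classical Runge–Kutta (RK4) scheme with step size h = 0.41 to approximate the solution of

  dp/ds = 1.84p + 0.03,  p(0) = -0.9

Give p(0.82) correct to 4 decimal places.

RK4: k1 = f(s_n, p_n); k2 = f(s_n + h/2, p_n + (h/2)·k1); k3 = f(s_n + h/2, p_n + (h/2)·k2); k4 = f(s_n + h, p_n + h·k3); p_{n+1} = p_n + (h/6)·(k1 + 2k2 + 2k3 + k4).
s=0.000000, p=-0.900000:
  k1 = f(0.000000, -0.900000) = -1.626000
  k2 = f(0.205000, -1.233330) = -2.239327
  k3 = f(0.205000, -1.359062) = -2.470674
  k4 = f(0.410000, -1.912976) = -3.489877
  p ← -0.900000 + (0.41/6)·(k1 + 2k2 + 2k3 + k4) = -1.893285
s=0.410000, p=-1.893285:
  k1 = f(0.410000, -1.893285) = -3.453645
  k2 = f(0.615000, -2.601282) = -4.756359
  k3 = f(0.615000, -2.868339) = -5.247743
  k4 = f(0.820000, -4.044860) = -7.412542
  p ← -1.893285 + (0.41/6)·(k1 + 2k2 + 2k3 + k4) = -4.003035
p(0.82) ≈ -4.0030

-4.0030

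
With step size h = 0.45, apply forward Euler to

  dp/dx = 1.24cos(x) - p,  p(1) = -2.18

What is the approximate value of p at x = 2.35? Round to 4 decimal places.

Euler: p_{n+1} = p_n + h·f(x_n, p_n).
x=1.000000, p=-2.180000: f=2.849975 → p ← -2.180000 + 0.45·2.849975 = -0.897511
x=1.450000, p=-0.897511: f=1.046935 → p ← -0.897511 + 0.45·1.046935 = -0.426391
x=1.900000, p=-0.426391: f=0.025512 → p ← -0.426391 + 0.45·0.025512 = -0.414910
p(2.35) ≈ -0.4149

-0.4149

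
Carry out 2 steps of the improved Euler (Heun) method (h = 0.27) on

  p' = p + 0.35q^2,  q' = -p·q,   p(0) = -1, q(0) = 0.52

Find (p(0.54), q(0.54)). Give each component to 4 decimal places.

Heun on (p,q): k1 = f(t_n, state_n); k2 = f(t_n + h, state_n + h·k1); state_{n+1} = state_n + (h/2)·(k1 + k2).
0.000000: (-1.000000, 0.520000)
  k1 = (-0.905360, 0.520000)
  predictor → (-1.244447, 0.660400)
  k2 = (-1.091802, 0.821833)
  → (-1.269617, 0.701147)
0.270000: (-1.269617, 0.701147)
  k1 = (-1.097554, 0.890189)
  predictor → (-1.565957, 0.941498)
  k2 = (-1.255710, 1.474346)
  → (-1.587308, 1.020360)
(p(0.54), q(0.54)) ≈ (-1.5873, 1.0204)

-1.5873, 1.0204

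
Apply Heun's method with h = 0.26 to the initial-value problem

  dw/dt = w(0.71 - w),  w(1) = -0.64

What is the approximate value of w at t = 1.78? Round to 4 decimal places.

Heun: k1 = f(t_n, w_n); k2 = f(t_n + h, w_n + h·k1); w_{n+1} = w_n + (h/2)·(k1 + k2).
t=1.000000, w=-0.640000:
  k1 = f(1.000000, -0.640000) = -0.864000
  k2 = f(1.260000, -0.864640) = -1.361497
  w ← -0.640000 + (0.26/2)·(-0.864000 + (-1.361497)) = -0.929315
t=1.260000, w=-0.929315:
  k1 = f(1.260000, -0.929315) = -1.523439
  k2 = f(1.520000, -1.325409) = -2.697748
  w ← -0.929315 + (0.26/2)·(-1.523439 + (-2.697748)) = -1.478069
t=1.520000, w=-1.478069:
  k1 = f(1.520000, -1.478069) = -3.234117
  k2 = f(1.780000, -2.318939) = -7.023926
  w ← -1.478069 + (0.26/2)·(-3.234117 + (-7.023926)) = -2.811614
w(1.78) ≈ -2.8116

-2.8116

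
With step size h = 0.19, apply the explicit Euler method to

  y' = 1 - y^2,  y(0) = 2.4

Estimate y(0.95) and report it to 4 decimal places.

Euler: y_{n+1} = y_n + h·f(s_n, y_n).
s=0.000000, y=2.400000: f=-4.760000 → y ← 2.400000 + 0.19·(-4.760000) = 1.495600
s=0.190000, y=1.495600: f=-1.236819 → y ← 1.495600 + 0.19·(-1.236819) = 1.260604
s=0.380000, y=1.260604: f=-0.589123 → y ← 1.260604 + 0.19·(-0.589123) = 1.148671
s=0.570000, y=1.148671: f=-0.319445 → y ← 1.148671 + 0.19·(-0.319445) = 1.087976
s=0.760000, y=1.087976: f=-0.183693 → y ← 1.087976 + 0.19·(-0.183693) = 1.053075
y(0.95) ≈ 1.0531

1.0531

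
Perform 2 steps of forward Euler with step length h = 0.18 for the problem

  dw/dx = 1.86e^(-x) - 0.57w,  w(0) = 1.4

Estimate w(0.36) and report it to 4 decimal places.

1.7076

Euler: w_{n+1} = w_n + h·f(x_n, w_n).
x=0.000000, w=1.400000: f=1.062000 → w ← 1.400000 + 0.18·1.062000 = 1.591160
x=0.180000, w=1.591160: f=0.646641 → w ← 1.591160 + 0.18·0.646641 = 1.707555
w(0.36) ≈ 1.7076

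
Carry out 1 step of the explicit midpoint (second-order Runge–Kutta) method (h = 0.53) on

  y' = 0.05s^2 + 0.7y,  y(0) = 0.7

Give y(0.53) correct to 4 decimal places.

Midpoint: k1 = f(s_n, y_n); k2 = f(s_n + h/2, y_n + (h/2)·k1); y_{n+1} = y_n + h·k2.
s=0.000000, y=0.700000:
  k1 = f(0.000000, 0.700000) = 0.490000
  k2 = f(0.265000, 0.829850) = 0.584406
  y ← 0.700000 + 0.53·0.584406 = 1.009735
y(0.53) ≈ 1.0097

1.0097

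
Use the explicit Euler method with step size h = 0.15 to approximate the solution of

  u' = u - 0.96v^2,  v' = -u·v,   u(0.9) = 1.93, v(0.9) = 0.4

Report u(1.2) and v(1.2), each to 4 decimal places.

2.5143, 0.1906

Euler on (u,v): u_{n+1} = u_n + h·u', v_{n+1} = v_n + h·v'.
0.900000: (1.930000, 0.400000); f=(1.776400, -0.772000) → (2.196460, 0.284200)
1.050000: (2.196460, 0.284200); f=(2.118921, -0.624234) → (2.514298, 0.190565)
(u(1.2), v(1.2)) ≈ (2.5143, 0.1906)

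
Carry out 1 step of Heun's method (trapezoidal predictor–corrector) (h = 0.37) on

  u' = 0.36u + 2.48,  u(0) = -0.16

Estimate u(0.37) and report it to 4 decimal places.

0.7960

Heun: k1 = f(s_n, u_n); k2 = f(s_n + h, u_n + h·k1); u_{n+1} = u_n + (h/2)·(k1 + k2).
s=0.000000, u=-0.160000:
  k1 = f(0.000000, -0.160000) = 2.422400
  k2 = f(0.370000, 0.736288) = 2.745064
  u ← -0.160000 + (0.37/2)·(2.422400 + 2.745064) = 0.795981
u(0.37) ≈ 0.7960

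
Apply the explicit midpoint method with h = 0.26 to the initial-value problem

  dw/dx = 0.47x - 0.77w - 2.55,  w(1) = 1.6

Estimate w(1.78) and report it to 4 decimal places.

Midpoint: k1 = f(x_n, w_n); k2 = f(x_n + h/2, w_n + (h/2)·k1); w_{n+1} = w_n + h·k2.
x=1.000000, w=1.600000:
  k1 = f(1.000000, 1.600000) = -3.312000
  k2 = f(1.130000, 1.169440) = -2.919369
  w ← 1.600000 + 0.26·(-2.919369) = 0.840964
x=1.260000, w=0.840964:
  k1 = f(1.260000, 0.840964) = -2.605342
  k2 = f(1.390000, 0.502270) = -2.283448
  w ← 0.840964 + 0.26·(-2.283448) = 0.247268
x=1.520000, w=0.247268:
  k1 = f(1.520000, 0.247268) = -2.025996
  k2 = f(1.650000, -0.016112) = -1.762094
  w ← 0.247268 + 0.26·(-1.762094) = -0.210877
w(1.78) ≈ -0.2109

-0.2109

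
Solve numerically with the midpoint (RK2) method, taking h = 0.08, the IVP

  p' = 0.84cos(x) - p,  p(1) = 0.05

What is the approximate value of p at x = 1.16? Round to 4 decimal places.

0.1007

Midpoint: k1 = f(x_n, p_n); k2 = f(x_n + h/2, p_n + (h/2)·k1); p_{n+1} = p_n + h·k2.
x=1.000000, p=0.050000:
  k1 = f(1.000000, 0.050000) = 0.403854
  k2 = f(1.040000, 0.066154) = 0.359071
  p ← 0.050000 + 0.08·0.359071 = 0.078726
x=1.080000, p=0.078726:
  k1 = f(1.080000, 0.078726) = 0.317190
  k2 = f(1.120000, 0.091413) = 0.274560
  p ← 0.078726 + 0.08·0.274560 = 0.100690
p(1.16) ≈ 0.1007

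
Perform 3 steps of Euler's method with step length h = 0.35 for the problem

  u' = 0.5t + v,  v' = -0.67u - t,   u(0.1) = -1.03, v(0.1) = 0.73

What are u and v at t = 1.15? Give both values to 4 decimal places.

0.1243, 0.7587

Euler on (u,v): u_{n+1} = u_n + h·u', v_{n+1} = v_n + h·v'.
0.100000: (-1.030000, 0.730000); f=(0.780000, 0.590100) → (-0.757000, 0.936535)
0.450000: (-0.757000, 0.936535); f=(1.161535, 0.057190) → (-0.350463, 0.956551)
0.800000: (-0.350463, 0.956551); f=(1.356552, -0.565190) → (0.124330, 0.758735)
(u(1.15), v(1.15)) ≈ (0.1243, 0.7587)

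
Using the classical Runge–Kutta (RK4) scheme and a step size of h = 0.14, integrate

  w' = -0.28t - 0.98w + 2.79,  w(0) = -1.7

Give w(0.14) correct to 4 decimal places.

RK4: k1 = f(t_n, w_n); k2 = f(t_n + h/2, w_n + (h/2)·k1); k3 = f(t_n + h/2, w_n + (h/2)·k2); k4 = f(t_n + h, w_n + h·k3); w_{n+1} = w_n + (h/6)·(k1 + 2k2 + 2k3 + k4).
t=0.000000, w=-1.700000:
  k1 = f(0.000000, -1.700000) = 4.456000
  k2 = f(0.070000, -1.388080) = 4.130718
  k3 = f(0.070000, -1.410850) = 4.153033
  k4 = f(0.140000, -1.118575) = 3.847004
  w ← -1.700000 + (0.14/6)·(k1 + 2k2 + 2k3 + k4) = -1.119688
w(0.14) ≈ -1.1197

-1.1197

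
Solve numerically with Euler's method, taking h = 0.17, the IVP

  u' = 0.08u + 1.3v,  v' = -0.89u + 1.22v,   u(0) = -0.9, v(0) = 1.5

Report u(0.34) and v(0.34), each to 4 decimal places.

-0.1583, 2.4390

Euler on (u,v): u_{n+1} = u_n + h·u', v_{n+1} = v_n + h·v'.
0.000000: (-0.900000, 1.500000); f=(1.878000, 2.631000) → (-0.580740, 1.947270)
0.170000: (-0.580740, 1.947270); f=(2.484992, 2.892528) → (-0.158291, 2.439000)
(u(0.34), v(0.34)) ≈ (-0.1583, 2.4390)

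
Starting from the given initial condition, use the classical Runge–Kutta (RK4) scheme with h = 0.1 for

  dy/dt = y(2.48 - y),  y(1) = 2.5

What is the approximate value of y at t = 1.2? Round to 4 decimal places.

RK4: k1 = f(t_n, y_n); k2 = f(t_n + h/2, y_n + (h/2)·k1); k3 = f(t_n + h/2, y_n + (h/2)·k2); k4 = f(t_n + h, y_n + h·k3); y_{n+1} = y_n + (h/6)·(k1 + 2k2 + 2k3 + k4).
t=1.000000, y=2.500000:
  k1 = f(1.000000, 2.500000) = -0.050000
  k2 = f(1.050000, 2.497500) = -0.043706
  k3 = f(1.050000, 2.497815) = -0.044498
  k4 = f(1.100000, 2.495550) = -0.038806
  y ← 2.500000 + (0.1/6)·(k1 + 2k2 + 2k3 + k4) = 2.495580
t=1.100000, y=2.495580:
  k1 = f(1.100000, 2.495580) = -0.038881
  k2 = f(1.150000, 2.493636) = -0.034003
  k3 = f(1.150000, 2.493880) = -0.034614
  k4 = f(1.200000, 2.492118) = -0.030200
  y ← 2.495580 + (0.1/6)·(k1 + 2k2 + 2k3 + k4) = 2.492141
y(1.2) ≈ 2.4921

2.4921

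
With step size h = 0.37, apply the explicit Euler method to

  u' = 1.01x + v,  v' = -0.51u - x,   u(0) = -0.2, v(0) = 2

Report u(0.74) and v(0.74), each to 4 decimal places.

Euler on (u,v): u_{n+1} = u_n + h·u', v_{n+1} = v_n + h·v'.
0.000000: (-0.200000, 2.000000); f=(2.000000, 0.102000) → (0.540000, 2.037740)
0.370000: (0.540000, 2.037740); f=(2.411440, -0.645400) → (1.432233, 1.798942)
(u(0.74), v(0.74)) ≈ (1.4322, 1.7989)

1.4322, 1.7989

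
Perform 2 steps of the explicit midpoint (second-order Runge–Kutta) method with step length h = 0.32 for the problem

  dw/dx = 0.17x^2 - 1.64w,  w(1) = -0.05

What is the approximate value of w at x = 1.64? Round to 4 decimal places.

0.1116

Midpoint: k1 = f(x_n, w_n); k2 = f(x_n + h/2, w_n + (h/2)·k1); w_{n+1} = w_n + h·k2.
x=1.000000, w=-0.050000:
  k1 = f(1.000000, -0.050000) = 0.252000
  k2 = f(1.160000, -0.009680) = 0.244627
  w ← -0.050000 + 0.32·0.244627 = 0.028281
x=1.320000, w=0.028281:
  k1 = f(1.320000, 0.028281) = 0.249828
  k2 = f(1.480000, 0.068253) = 0.260433
  w ← 0.028281 + 0.32·0.260433 = 0.111619
w(1.64) ≈ 0.1116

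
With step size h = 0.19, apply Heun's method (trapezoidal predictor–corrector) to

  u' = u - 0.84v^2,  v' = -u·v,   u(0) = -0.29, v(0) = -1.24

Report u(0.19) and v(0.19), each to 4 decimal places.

-0.6329, -1.3476

Heun on (u,v): k1 = f(x_n, state_n); k2 = f(x_n + h, state_n + h·k1); state_{n+1} = state_n + (h/2)·(k1 + k2).
0.000000: (-0.290000, -1.240000)
  k1 = (-1.581584, -0.359600)
  predictor → (-0.590501, -1.308324)
  k2 = (-2.028339, -0.772567)
  → (-0.632943, -1.347556)
(u(0.19), v(0.19)) ≈ (-0.6329, -1.3476)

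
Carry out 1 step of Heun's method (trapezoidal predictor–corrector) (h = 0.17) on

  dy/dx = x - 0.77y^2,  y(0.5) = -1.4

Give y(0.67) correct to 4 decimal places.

Heun: k1 = f(x_n, y_n); k2 = f(x_n + h, y_n + h·k1); y_{n+1} = y_n + (h/2)·(k1 + k2).
x=0.500000, y=-1.400000:
  k1 = f(0.500000, -1.400000) = -1.009200
  k2 = f(0.670000, -1.571564) = -1.231756
  y ← -1.400000 + (0.17/2)·(-1.009200 + (-1.231756)) = -1.590481
y(0.67) ≈ -1.5905

-1.5905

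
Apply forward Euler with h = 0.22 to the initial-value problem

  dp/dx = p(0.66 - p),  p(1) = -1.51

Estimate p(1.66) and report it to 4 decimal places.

-7.1101

Euler: p_{n+1} = p_n + h·f(x_n, p_n).
x=1.000000, p=-1.510000: f=-3.276700 → p ← -1.510000 + 0.22·(-3.276700) = -2.230874
x=1.220000, p=-2.230874: f=-6.449176 → p ← -2.230874 + 0.22·(-6.449176) = -3.649693
x=1.440000, p=-3.649693: f=-15.729054 → p ← -3.649693 + 0.22·(-15.729054) = -7.110084
p(1.66) ≈ -7.1101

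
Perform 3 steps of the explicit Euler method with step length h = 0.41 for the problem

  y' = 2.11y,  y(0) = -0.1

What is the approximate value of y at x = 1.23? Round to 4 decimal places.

Euler: y_{n+1} = y_n + h·f(x_n, y_n).
x=0.000000, y=-0.100000: f=-0.211000 → y ← -0.100000 + 0.41·(-0.211000) = -0.186510
x=0.410000, y=-0.186510: f=-0.393536 → y ← -0.186510 + 0.41·(-0.393536) = -0.347860
x=0.820000, y=-0.347860: f=-0.733984 → y ← -0.347860 + 0.41·(-0.733984) = -0.648793
y(1.23) ≈ -0.6488

-0.6488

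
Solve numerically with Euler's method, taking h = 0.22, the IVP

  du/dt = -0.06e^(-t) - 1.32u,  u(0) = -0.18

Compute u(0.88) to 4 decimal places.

-0.0685

Euler: u_{n+1} = u_n + h·f(t_n, u_n).
t=0.000000, u=-0.180000: f=0.177600 → u ← -0.180000 + 0.22·0.177600 = -0.140928
t=0.220000, u=-0.140928: f=0.137874 → u ← -0.140928 + 0.22·0.137874 = -0.110596
t=0.440000, u=-0.110596: f=0.107344 → u ← -0.110596 + 0.22·0.107344 = -0.086980
t=0.660000, u=-0.086980: f=0.083803 → u ← -0.086980 + 0.22·0.083803 = -0.068543
u(0.88) ≈ -0.0685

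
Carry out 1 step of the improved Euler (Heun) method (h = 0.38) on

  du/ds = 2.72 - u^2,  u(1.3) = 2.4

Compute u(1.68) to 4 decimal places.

Heun: k1 = f(s_n, u_n); k2 = f(s_n + h, u_n + h·k1); u_{n+1} = u_n + (h/2)·(k1 + k2).
s=1.300000, u=2.400000:
  k1 = f(1.300000, 2.400000) = -3.040000
  k2 = f(1.680000, 1.244800) = 1.170473
  u ← 2.400000 + (0.38/2)·(-3.040000 + 1.170473) = 2.044790
u(1.68) ≈ 2.0448

2.0448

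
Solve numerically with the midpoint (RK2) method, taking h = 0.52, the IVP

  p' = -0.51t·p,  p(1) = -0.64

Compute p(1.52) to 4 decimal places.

-0.4545

Midpoint: k1 = f(t_n, p_n); k2 = f(t_n + h/2, p_n + (h/2)·k1); p_{n+1} = p_n + h·k2.
t=1.000000, p=-0.640000:
  k1 = f(1.000000, -0.640000) = 0.326400
  k2 = f(1.260000, -0.555136) = 0.356730
  p ← -0.640000 + 0.52·0.356730 = -0.454500
p(1.52) ≈ -0.4545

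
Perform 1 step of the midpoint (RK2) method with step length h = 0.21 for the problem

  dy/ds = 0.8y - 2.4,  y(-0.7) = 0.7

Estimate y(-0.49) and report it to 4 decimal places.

Midpoint: k1 = f(s_n, y_n); k2 = f(s_n + h/2, y_n + (h/2)·k1); y_{n+1} = y_n + h·k2.
s=-0.700000, y=0.700000:
  k1 = f(-0.700000, 0.700000) = -1.840000
  k2 = f(-0.595000, 0.506800) = -1.994560
  y ← 0.700000 + 0.21·(-1.994560) = 0.281142
y(-0.49) ≈ 0.2811

0.2811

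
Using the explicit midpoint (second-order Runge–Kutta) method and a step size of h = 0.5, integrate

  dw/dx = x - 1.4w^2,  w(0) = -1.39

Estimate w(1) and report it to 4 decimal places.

-80.4799

Midpoint: k1 = f(x_n, w_n); k2 = f(x_n + h/2, w_n + (h/2)·k1); w_{n+1} = w_n + h·k2.
x=0.000000, w=-1.390000:
  k1 = f(0.000000, -1.390000) = -2.704940
  k2 = f(0.250000, -2.066235) = -5.727058
  w ← -1.390000 + 0.5·(-5.727058) = -4.253529
x=0.500000, w=-4.253529:
  k1 = f(0.500000, -4.253529) = -24.829512
  k2 = f(0.750000, -10.460907) = -152.452804
  w ← -4.253529 + 0.5·(-152.452804) = -80.479931
w(1) ≈ -80.4799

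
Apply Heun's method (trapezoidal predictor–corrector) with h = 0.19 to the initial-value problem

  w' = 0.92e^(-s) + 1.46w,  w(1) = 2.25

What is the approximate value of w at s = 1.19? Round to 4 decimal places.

Heun: k1 = f(s_n, w_n); k2 = f(s_n + h, w_n + h·k1); w_{n+1} = w_n + (h/2)·(k1 + k2).
s=1.000000, w=2.250000:
  k1 = f(1.000000, 2.250000) = 3.623449
  k2 = f(1.190000, 2.938455) = 4.570028
  w ← 2.250000 + (0.19/2)·(3.623449 + 4.570028) = 3.028380
w(1.19) ≈ 3.0284

3.0284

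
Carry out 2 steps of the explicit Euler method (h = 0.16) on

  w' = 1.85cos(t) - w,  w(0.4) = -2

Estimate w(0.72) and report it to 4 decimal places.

-0.9314

Euler: w_{n+1} = w_n + h·f(t_n, w_n).
t=0.400000, w=-2.000000: f=3.703963 → w ← -2.000000 + 0.16·3.703963 = -1.407366
t=0.560000, w=-1.407366: f=2.974788 → w ← -1.407366 + 0.16·2.974788 = -0.931400
w(0.72) ≈ -0.9314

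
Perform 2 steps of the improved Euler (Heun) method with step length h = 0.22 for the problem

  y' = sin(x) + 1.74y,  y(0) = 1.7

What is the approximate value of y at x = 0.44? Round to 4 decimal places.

Heun: k1 = f(x_n, y_n); k2 = f(x_n + h, y_n + h·k1); y_{n+1} = y_n + (h/2)·(k1 + k2).
x=0.000000, y=1.700000:
  k1 = f(0.000000, 1.700000) = 2.958000
  k2 = f(0.220000, 2.350760) = 4.308552
  y ← 1.700000 + (0.22/2)·(2.958000 + 4.308552) = 2.499321
x=0.220000, y=2.499321:
  k1 = f(0.220000, 2.499321) = 4.567048
  k2 = f(0.440000, 3.504071) = 6.523023
  y ← 2.499321 + (0.22/2)·(4.567048 + 6.523023) = 3.719229
y(0.44) ≈ 3.7192

3.7192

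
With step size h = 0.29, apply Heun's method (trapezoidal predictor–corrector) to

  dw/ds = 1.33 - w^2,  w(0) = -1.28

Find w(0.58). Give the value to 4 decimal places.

-1.6702

Heun: k1 = f(s_n, w_n); k2 = f(s_n + h, w_n + h·k1); w_{n+1} = w_n + (h/2)·(k1 + k2).
s=0.000000, w=-1.280000:
  k1 = f(0.000000, -1.280000) = -0.308400
  k2 = f(0.290000, -1.369436) = -0.545355
  w ← -1.280000 + (0.29/2)·(-0.308400 + (-0.545355)) = -1.403794
s=0.290000, w=-1.403794:
  k1 = f(0.290000, -1.403794) = -0.640639
  k2 = f(0.580000, -1.589580) = -1.196764
  w ← -1.403794 + (0.29/2)·(-0.640639 + (-1.196764)) = -1.670218
w(0.58) ≈ -1.6702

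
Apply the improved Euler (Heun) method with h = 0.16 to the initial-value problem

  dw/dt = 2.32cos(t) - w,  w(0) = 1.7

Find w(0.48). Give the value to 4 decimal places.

1.8951

Heun: k1 = f(t_n, w_n); k2 = f(t_n + h, w_n + h·k1); w_{n+1} = w_n + (h/2)·(k1 + k2).
t=0.000000, w=1.700000:
  k1 = f(0.000000, 1.700000) = 0.620000
  k2 = f(0.160000, 1.799200) = 0.491167
  w ← 1.700000 + (0.16/2)·(0.620000 + 0.491167) = 1.788893
t=0.160000, w=1.788893:
  k1 = f(0.160000, 1.788893) = 0.501474
  k2 = f(0.320000, 1.869129) = 0.333097
  w ← 1.788893 + (0.16/2)·(0.501474 + 0.333097) = 1.855659
t=0.320000, w=1.855659:
  k1 = f(0.320000, 1.855659) = 0.346567
  k2 = f(0.480000, 1.911110) = 0.146718
  w ← 1.855659 + (0.16/2)·(0.346567 + 0.146718) = 1.895122
w(0.48) ≈ 1.8951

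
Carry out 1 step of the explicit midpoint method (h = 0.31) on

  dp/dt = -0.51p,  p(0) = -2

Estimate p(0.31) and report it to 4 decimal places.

Midpoint: k1 = f(t_n, p_n); k2 = f(t_n + h/2, p_n + (h/2)·k1); p_{n+1} = p_n + h·k2.
t=0.000000, p=-2.000000:
  k1 = f(0.000000, -2.000000) = 1.020000
  k2 = f(0.155000, -1.841900) = 0.939369
  p ← -2.000000 + 0.31·0.939369 = -1.708796
p(0.31) ≈ -1.7088

-1.7088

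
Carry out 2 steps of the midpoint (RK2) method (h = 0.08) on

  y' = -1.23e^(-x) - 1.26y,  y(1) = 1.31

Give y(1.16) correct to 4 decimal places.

Midpoint: k1 = f(x_n, y_n); k2 = f(x_n + h/2, y_n + (h/2)·k1); y_{n+1} = y_n + h·k2.
x=1.000000, y=1.310000:
  k1 = f(1.000000, 1.310000) = -2.103092
  k2 = f(1.040000, 1.225876) = -1.979353
  y ← 1.310000 + 0.08·(-1.979353) = 1.151652
x=1.080000, y=1.151652:
  k1 = f(1.080000, 1.151652) = -1.868784
  k2 = f(1.120000, 1.076900) = -1.758219
  y ← 1.151652 + 0.08·(-1.758219) = 1.010994
y(1.16) ≈ 1.0110

1.0110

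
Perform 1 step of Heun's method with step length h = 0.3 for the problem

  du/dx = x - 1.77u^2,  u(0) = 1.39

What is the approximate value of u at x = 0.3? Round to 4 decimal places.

0.8868

Heun: k1 = f(x_n, u_n); k2 = f(x_n + h, u_n + h·k1); u_{n+1} = u_n + (h/2)·(k1 + k2).
x=0.000000, u=1.390000:
  k1 = f(0.000000, 1.390000) = -3.419817
  k2 = f(0.300000, 0.364055) = 0.065411
  u ← 1.390000 + (0.3/2)·(-3.419817 + 0.065411) = 0.886839
u(0.3) ≈ 0.8868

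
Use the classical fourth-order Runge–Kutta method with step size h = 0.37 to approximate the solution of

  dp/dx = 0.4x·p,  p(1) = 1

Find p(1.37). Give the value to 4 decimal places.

RK4: k1 = f(x_n, p_n); k2 = f(x_n + h/2, p_n + (h/2)·k1); k3 = f(x_n + h/2, p_n + (h/2)·k2); k4 = f(x_n + h, p_n + h·k3); p_{n+1} = p_n + (h/6)·(k1 + 2k2 + 2k3 + k4).
x=1.000000, p=1.000000:
  k1 = f(1.000000, 1.000000) = 0.400000
  k2 = f(1.185000, 1.074000) = 0.509076
  k3 = f(1.185000, 1.094179) = 0.518641
  k4 = f(1.370000, 1.191897) = 0.653160
  p ← 1.000000 + (0.37/6)·(k1 + 2k2 + 2k3 + k4) = 1.191697
p(1.37) ≈ 1.1917

1.1917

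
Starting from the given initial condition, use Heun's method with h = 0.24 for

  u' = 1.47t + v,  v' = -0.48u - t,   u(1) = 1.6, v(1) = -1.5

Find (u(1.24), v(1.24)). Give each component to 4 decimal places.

1.5842, -1.9527

Heun on (u,v): k1 = f(t_n, state_n); k2 = f(t_n + h, state_n + h·k1); state_{n+1} = state_n + (h/2)·(k1 + k2).
1.000000: (1.600000, -1.500000)
  k1 = (-0.030000, -1.768000)
  predictor → (1.592800, -1.924320)
  k2 = (-0.101520, -2.004544)
  → (1.584218, -1.952705)
(u(1.24), v(1.24)) ≈ (1.5842, -1.9527)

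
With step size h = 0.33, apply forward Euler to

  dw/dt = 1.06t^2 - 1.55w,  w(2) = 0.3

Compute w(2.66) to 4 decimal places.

Euler: w_{n+1} = w_n + h·f(t_n, w_n).
t=2.000000, w=0.300000: f=3.775000 → w ← 0.300000 + 0.33·3.775000 = 1.545750
t=2.330000, w=1.545750: f=3.358721 → w ← 1.545750 + 0.33·3.358721 = 2.654128
w(2.66) ≈ 2.6541

2.6541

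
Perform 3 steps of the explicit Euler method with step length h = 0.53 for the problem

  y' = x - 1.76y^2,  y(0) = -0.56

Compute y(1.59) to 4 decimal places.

Euler: y_{n+1} = y_n + h·f(x_n, y_n).
x=0.000000, y=-0.560000: f=-0.551936 → y ← -0.560000 + 0.53·(-0.551936) = -0.852526
x=0.530000, y=-0.852526: f=-0.749169 → y ← -0.852526 + 0.53·(-0.749169) = -1.249586
x=1.060000, y=-1.249586: f=-1.688178 → y ← -1.249586 + 0.53·(-1.688178) = -2.144320
y(1.59) ≈ -2.1443

-2.1443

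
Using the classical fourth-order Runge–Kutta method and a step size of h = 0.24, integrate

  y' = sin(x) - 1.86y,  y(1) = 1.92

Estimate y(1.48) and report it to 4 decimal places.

1.0874

RK4: k1 = f(x_n, y_n); k2 = f(x_n + h/2, y_n + (h/2)·k1); k3 = f(x_n + h/2, y_n + (h/2)·k2); k4 = f(x_n + h, y_n + h·k3); y_{n+1} = y_n + (h/6)·(k1 + 2k2 + 2k3 + k4).
x=1.000000, y=1.920000:
  k1 = f(1.000000, 1.920000) = -2.729729
  k2 = f(1.120000, 1.592433) = -2.061824
  k3 = f(1.120000, 1.672581) = -2.210900
  k4 = f(1.240000, 1.389384) = -1.638470
  y ← 1.920000 + (0.24/6)·(k1 + 2k2 + 2k3 + k4) = 1.403454
x=1.240000, y=1.403454:
  k1 = f(1.240000, 1.403454) = -1.664641
  k2 = f(1.360000, 1.203697) = -1.261012
  k3 = f(1.360000, 1.252133) = -1.351102
  k4 = f(1.480000, 1.079190) = -1.011412
  y ← 1.403454 + (0.24/6)·(k1 + 2k2 + 2k3 + k4) = 1.087443
y(1.48) ≈ 1.0874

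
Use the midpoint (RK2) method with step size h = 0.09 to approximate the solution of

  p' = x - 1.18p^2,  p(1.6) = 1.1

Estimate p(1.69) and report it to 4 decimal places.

Midpoint: k1 = f(x_n, p_n); k2 = f(x_n + h/2, p_n + (h/2)·k1); p_{n+1} = p_n + h·k2.
x=1.600000, p=1.100000:
  k1 = f(1.600000, 1.100000) = 0.172200
  k2 = f(1.645000, 1.107749) = 0.197013
  p ← 1.100000 + 0.09·0.197013 = 1.117731
p(1.69) ≈ 1.1177

1.1177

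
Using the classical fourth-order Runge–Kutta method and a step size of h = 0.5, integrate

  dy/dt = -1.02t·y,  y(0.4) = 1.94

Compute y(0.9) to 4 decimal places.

RK4: k1 = f(t_n, y_n); k2 = f(t_n + h/2, y_n + (h/2)·k1); k3 = f(t_n + h/2, y_n + (h/2)·k2); k4 = f(t_n + h, y_n + h·k3); y_{n+1} = y_n + (h/6)·(k1 + 2k2 + 2k3 + k4).
t=0.400000, y=1.940000:
  k1 = f(0.400000, 1.940000) = -0.791520
  k2 = f(0.650000, 1.742120) = -1.155026
  k3 = f(0.650000, 1.651244) = -1.094775
  k4 = f(0.900000, 1.392613) = -1.278418
  y ← 1.940000 + (0.5/6)·(k1 + 2k2 + 2k3 + k4) = 1.392538
y(0.9) ≈ 1.3925

1.3925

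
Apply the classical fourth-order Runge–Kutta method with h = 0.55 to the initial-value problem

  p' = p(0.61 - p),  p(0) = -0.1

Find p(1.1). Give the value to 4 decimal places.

RK4: k1 = f(s_n, p_n); k2 = f(s_n + h/2, p_n + (h/2)·k1); k3 = f(s_n + h/2, p_n + (h/2)·k2); k4 = f(s_n + h, p_n + h·k3); p_{n+1} = p_n + (h/6)·(k1 + 2k2 + 2k3 + k4).
s=0.000000, p=-0.100000:
  k1 = f(0.000000, -0.100000) = -0.071000
  k2 = f(0.275000, -0.119525) = -0.087196
  k3 = f(0.275000, -0.123979) = -0.090998
  k4 = f(0.550000, -0.150049) = -0.114045
  p ← -0.100000 + (0.55/6)·(k1 + 2k2 + 2k3 + k4) = -0.149631
s=0.550000, p=-0.149631:
  k1 = f(0.550000, -0.149631) = -0.113665
  k2 = f(0.825000, -0.180889) = -0.143063
  k3 = f(0.825000, -0.188974) = -0.150985
  k4 = f(1.100000, -0.232673) = -0.196067
  p ← -0.149631 + (0.55/6)·(k1 + 2k2 + 2k3 + k4) = -0.231932
p(1.1) ≈ -0.2319

-0.2319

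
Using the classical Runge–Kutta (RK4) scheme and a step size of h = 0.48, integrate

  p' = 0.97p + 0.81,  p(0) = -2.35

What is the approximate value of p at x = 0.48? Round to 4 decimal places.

RK4: k1 = f(x_n, p_n); k2 = f(x_n + h/2, p_n + (h/2)·k1); k3 = f(x_n + h/2, p_n + (h/2)·k2); k4 = f(x_n + h, p_n + h·k3); p_{n+1} = p_n + (h/6)·(k1 + 2k2 + 2k3 + k4).
x=0.000000, p=-2.350000:
  k1 = f(0.000000, -2.350000) = -1.469500
  k2 = f(0.240000, -2.702680) = -1.811600
  k3 = f(0.240000, -2.784784) = -1.891240
  k4 = f(0.480000, -3.257795) = -2.350062
  p ← -2.350000 + (0.48/6)·(k1 + 2k2 + 2k3 + k4) = -3.248019
p(0.48) ≈ -3.2480

-3.2480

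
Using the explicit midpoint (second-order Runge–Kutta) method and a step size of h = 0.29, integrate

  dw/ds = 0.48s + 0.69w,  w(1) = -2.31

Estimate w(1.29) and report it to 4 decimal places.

-2.6452

Midpoint: k1 = f(s_n, w_n); k2 = f(s_n + h/2, w_n + (h/2)·k1); w_{n+1} = w_n + h·k2.
s=1.000000, w=-2.310000:
  k1 = f(1.000000, -2.310000) = -1.113900
  k2 = f(1.145000, -2.471516) = -1.155746
  w ← -2.310000 + 0.29·(-1.155746) = -2.645166
w(1.29) ≈ -2.6452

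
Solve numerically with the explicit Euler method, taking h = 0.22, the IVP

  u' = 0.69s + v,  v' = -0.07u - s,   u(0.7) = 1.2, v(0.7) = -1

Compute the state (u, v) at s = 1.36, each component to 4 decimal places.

Euler on (u,v): u_{n+1} = u_n + h·u', v_{n+1} = v_n + h·v'.
0.700000: (1.200000, -1.000000); f=(-0.517000, -0.784000) → (1.086260, -1.172480)
0.920000: (1.086260, -1.172480); f=(-0.537680, -0.996038) → (0.967970, -1.391608)
1.140000: (0.967970, -1.391608); f=(-0.605008, -1.207758) → (0.834869, -1.657315)
(u(1.36), v(1.36)) ≈ (0.8349, -1.6573)

0.8349, -1.6573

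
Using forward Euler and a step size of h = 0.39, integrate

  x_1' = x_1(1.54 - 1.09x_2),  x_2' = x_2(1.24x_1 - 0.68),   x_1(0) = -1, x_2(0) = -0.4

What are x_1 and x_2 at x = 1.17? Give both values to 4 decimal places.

-4.6422, -0.0082

Euler on (x_1,x_2): x_1_{n+1} = x_1_n + h·x_1', x_2_{n+1} = x_2_n + h·x_2'.
0.000000: (-1.000000, -0.400000); f=(-1.976000, 0.768000) → (-1.770640, -0.100480)
0.390000: (-1.770640, -0.100480); f=(-2.920712, 0.288940) → (-2.909718, 0.012206)
0.780000: (-2.909718, 0.012206); f=(-4.442251, -0.052342) → (-4.642196, -0.008207)
(x_1(1.17), x_2(1.17)) ≈ (-4.6422, -0.0082)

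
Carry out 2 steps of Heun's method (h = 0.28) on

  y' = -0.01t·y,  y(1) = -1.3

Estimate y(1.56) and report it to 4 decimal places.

-1.2907

Heun: k1 = f(t_n, y_n); k2 = f(t_n + h, y_n + h·k1); y_{n+1} = y_n + (h/2)·(k1 + k2).
t=1.000000, y=-1.300000:
  k1 = f(1.000000, -1.300000) = 0.013000
  k2 = f(1.280000, -1.296360) = 0.016593
  y ← -1.300000 + (0.28/2)·(0.013000 + 0.016593) = -1.295857
t=1.280000, y=-1.295857:
  k1 = f(1.280000, -1.295857) = 0.016587
  k2 = f(1.560000, -1.291213) = 0.020143
  y ← -1.295857 + (0.28/2)·(0.016587 + 0.020143) = -1.290715
y(1.56) ≈ -1.2907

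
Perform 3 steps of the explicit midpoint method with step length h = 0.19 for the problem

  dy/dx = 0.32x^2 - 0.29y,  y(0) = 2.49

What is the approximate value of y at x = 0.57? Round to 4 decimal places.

2.1294

Midpoint: k1 = f(x_n, y_n); k2 = f(x_n + h/2, y_n + (h/2)·k1); y_{n+1} = y_n + h·k2.
x=0.000000, y=2.490000:
  k1 = f(0.000000, 2.490000) = -0.722100
  k2 = f(0.095000, 2.421401) = -0.699318
  y ← 2.490000 + 0.19·(-0.699318) = 2.357130
x=0.190000, y=2.357130:
  k1 = f(0.190000, 2.357130) = -0.672016
  k2 = f(0.285000, 2.293288) = -0.639062
  y ← 2.357130 + 0.19·(-0.639062) = 2.235708
x=0.380000, y=2.235708:
  k1 = f(0.380000, 2.235708) = -0.602147
  k2 = f(0.475000, 2.178504) = -0.559566
  y ← 2.235708 + 0.19·(-0.559566) = 2.129390
y(0.57) ≈ 2.1294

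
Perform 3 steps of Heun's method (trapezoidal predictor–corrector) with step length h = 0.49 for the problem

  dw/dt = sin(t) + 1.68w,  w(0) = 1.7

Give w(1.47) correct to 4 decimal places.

19.2285

Heun: k1 = f(t_n, w_n); k2 = f(t_n + h, w_n + h·k1); w_{n+1} = w_n + (h/2)·(k1 + k2).
t=0.000000, w=1.700000:
  k1 = f(0.000000, 1.700000) = 2.856000
  k2 = f(0.490000, 3.099440) = 5.677685
  w ← 1.700000 + (0.49/2)·(2.856000 + 5.677685) = 3.790753
t=0.490000, w=3.790753:
  k1 = f(0.490000, 3.790753) = 6.839091
  k2 = f(0.980000, 7.141907) = 12.828902
  w ← 3.790753 + (0.49/2)·(6.839091 + 12.828902) = 8.609411
t=0.980000, w=8.609411:
  k1 = f(0.980000, 8.609411) = 15.294308
  k2 = f(1.470000, 16.103622) = 28.049009
  w ← 8.609411 + (0.49/2)·(15.294308 + 28.049009) = 19.228524
w(1.47) ≈ 19.2285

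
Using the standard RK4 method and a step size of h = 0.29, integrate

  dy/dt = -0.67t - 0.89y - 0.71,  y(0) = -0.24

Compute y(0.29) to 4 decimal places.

RK4: k1 = f(t_n, y_n); k2 = f(t_n + h/2, y_n + (h/2)·k1); k3 = f(t_n + h/2, y_n + (h/2)·k2); k4 = f(t_n + h, y_n + h·k3); y_{n+1} = y_n + (h/6)·(k1 + 2k2 + 2k3 + k4).
t=0.000000, y=-0.240000:
  k1 = f(0.000000, -0.240000) = -0.496400
  k2 = f(0.145000, -0.311978) = -0.529490
  k3 = f(0.145000, -0.316776) = -0.525219
  k4 = f(0.290000, -0.392314) = -0.555141
  y ← -0.240000 + (0.29/6)·(k1 + 2k2 + 2k3 + k4) = -0.392780
y(0.29) ≈ -0.3928

-0.3928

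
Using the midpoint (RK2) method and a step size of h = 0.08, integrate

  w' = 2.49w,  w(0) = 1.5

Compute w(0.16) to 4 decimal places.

Midpoint: k1 = f(s_n, w_n); k2 = f(s_n + h/2, w_n + (h/2)·k1); w_{n+1} = w_n + h·k2.
s=0.000000, w=1.500000:
  k1 = f(0.000000, 1.500000) = 3.735000
  k2 = f(0.040000, 1.649400) = 4.107006
  w ← 1.500000 + 0.08·4.107006 = 1.828560
s=0.080000, w=1.828560:
  k1 = f(0.080000, 1.828560) = 4.553116
  k2 = f(0.120000, 2.010685) = 5.006606
  w ← 1.828560 + 0.08·5.006606 = 2.229089
w(0.16) ≈ 2.2291

2.2291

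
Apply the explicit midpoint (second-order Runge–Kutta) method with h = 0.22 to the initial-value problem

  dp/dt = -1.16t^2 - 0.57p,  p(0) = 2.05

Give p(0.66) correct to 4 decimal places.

Midpoint: k1 = f(t_n, p_n); k2 = f(t_n + h/2, p_n + (h/2)·k1); p_{n+1} = p_n + h·k2.
t=0.000000, p=2.050000:
  k1 = f(0.000000, 2.050000) = -1.168500
  k2 = f(0.110000, 1.921465) = -1.109271
  p ← 2.050000 + 0.22·(-1.109271) = 1.805960
t=0.220000, p=1.805960:
  k1 = f(0.220000, 1.805960) = -1.085541
  k2 = f(0.330000, 1.686551) = -1.087658
  p ← 1.805960 + 0.22·(-1.087658) = 1.566676
t=0.440000, p=1.566676:
  k1 = f(0.440000, 1.566676) = -1.117581
  k2 = f(0.550000, 1.443742) = -1.173833
  p ← 1.566676 + 0.22·(-1.173833) = 1.308432
p(0.66) ≈ 1.3084

1.3084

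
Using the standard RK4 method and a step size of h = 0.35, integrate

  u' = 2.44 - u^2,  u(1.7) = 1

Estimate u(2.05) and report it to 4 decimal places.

RK4: k1 = f(s_n, u_n); k2 = f(s_n + h/2, u_n + (h/2)·k1); k3 = f(s_n + h/2, u_n + (h/2)·k2); k4 = f(s_n + h, u_n + h·k3); u_{n+1} = u_n + (h/6)·(k1 + 2k2 + 2k3 + k4).
s=1.700000, u=1.000000:
  k1 = f(1.700000, 1.000000) = 1.440000
  k2 = f(1.875000, 1.252000) = 0.872496
  k3 = f(1.875000, 1.152687) = 1.111313
  k4 = f(2.050000, 1.388960) = 0.510791
  u ← 1.000000 + (0.35/6)·(k1 + 2k2 + 2k3 + k4) = 1.345241
u(2.05) ≈ 1.3452

1.3452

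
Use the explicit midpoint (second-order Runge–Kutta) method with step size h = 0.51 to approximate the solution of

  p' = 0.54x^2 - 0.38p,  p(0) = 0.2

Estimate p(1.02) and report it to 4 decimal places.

Midpoint: k1 = f(x_n, p_n); k2 = f(x_n + h/2, p_n + (h/2)·k1); p_{n+1} = p_n + h·k2.
x=0.000000, p=0.200000:
  k1 = f(0.000000, 0.200000) = -0.076000
  k2 = f(0.255000, 0.180620) = -0.033522
  p ← 0.200000 + 0.51·(-0.033522) = 0.182904
x=0.510000, p=0.182904:
  k1 = f(0.510000, 0.182904) = 0.070951
  k2 = f(0.765000, 0.200996) = 0.239643
  p ← 0.182904 + 0.51·0.239643 = 0.305122
p(1.02) ≈ 0.3051

0.3051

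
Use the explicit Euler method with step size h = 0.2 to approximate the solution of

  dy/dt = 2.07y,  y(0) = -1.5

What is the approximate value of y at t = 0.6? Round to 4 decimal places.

-4.2407

Euler: y_{n+1} = y_n + h·f(t_n, y_n).
t=0.000000, y=-1.500000: f=-3.105000 → y ← -1.500000 + 0.2·(-3.105000) = -2.121000
t=0.200000, y=-2.121000: f=-4.390470 → y ← -2.121000 + 0.2·(-4.390470) = -2.999094
t=0.400000, y=-2.999094: f=-6.208125 → y ← -2.999094 + 0.2·(-6.208125) = -4.240719
y(0.6) ≈ -4.2407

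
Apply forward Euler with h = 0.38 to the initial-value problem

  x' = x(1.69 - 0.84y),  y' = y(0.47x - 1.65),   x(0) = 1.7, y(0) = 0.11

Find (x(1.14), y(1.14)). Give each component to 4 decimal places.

Euler on (x,y): x_{n+1} = x_n + h·x', y_{n+1} = y_n + h·y'.
0.000000: (1.700000, 0.110000); f=(2.715920, -0.093610) → (2.732050, 0.074428)
0.380000: (2.732050, 0.074428); f=(4.446357, -0.027236) → (4.421665, 0.064079)
0.760000: (4.421665, 0.064079); f=(7.234614, 0.027437) → (7.170819, 0.074505)
(x(1.14), y(1.14)) ≈ (7.1708, 0.0745)

7.1708, 0.0745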